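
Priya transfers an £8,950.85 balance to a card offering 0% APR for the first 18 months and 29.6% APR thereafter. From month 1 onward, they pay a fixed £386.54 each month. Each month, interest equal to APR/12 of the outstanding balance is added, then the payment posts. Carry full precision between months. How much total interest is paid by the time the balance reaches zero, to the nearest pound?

Promo months 1–18 at r₀ = 0%/12 = 0; months 19+ at r₁ = 29.6%/12 = 0.0246667.
After month 18 (no interest yet): B = £8,950.85 − 18·£386.54 = £1,993.13.
Then at r₁ with £386.54/mo: n₂ = −ln(1 − r₁·B/P)/ln(1+r₁) ≈ 5.58 → 6 more payments.
Total paid = 23·£386.54 + £226.40 = £9,116.82; interest = £9,116.82 − £8,950.85 = £165.97.

£166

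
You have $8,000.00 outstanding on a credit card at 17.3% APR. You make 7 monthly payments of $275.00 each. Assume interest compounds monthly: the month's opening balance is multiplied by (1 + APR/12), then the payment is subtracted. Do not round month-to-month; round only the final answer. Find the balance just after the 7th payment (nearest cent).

Monthly rate r = 17.3%/12 = 1.44167% = 0.0144167.
Each month: B ← B·(1+r) − $275.00.
Month 1: interest $115.33; balance after payment $7,840.33.
Month 2: interest $113.03; balance after payment $7,678.36.
Month 3: interest $110.70; balance after payment $7,514.06.
Month 4: interest $108.33; balance after payment $7,347.39.
Month 5: interest $105.92; balance after payment $7,178.31.
Month 6: interest $103.49; balance after payment $7,006.80.
Month 7: interest $101.01; balance after payment $6,832.82.

$6,832.82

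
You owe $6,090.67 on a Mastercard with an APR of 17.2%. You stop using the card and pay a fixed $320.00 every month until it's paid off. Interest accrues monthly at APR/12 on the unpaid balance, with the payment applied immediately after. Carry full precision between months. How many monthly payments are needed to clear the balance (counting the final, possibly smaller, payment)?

23 payments

Monthly rate r = 17.2%/12 = 1.43333% = 0.0143333.
Recurrence: B ← B·(1+r) − $320.00.
Month 1: interest $87.30; balance after payment $5,857.97.
Month 2: interest $83.96; balance after payment $5,621.93.
Closed form: n = −ln(1 − rB₀/P)/ln(1+r) = −ln(0.72719)/ln(1.01433) ≈ 22.385, so the balance reaches zero during payment 23.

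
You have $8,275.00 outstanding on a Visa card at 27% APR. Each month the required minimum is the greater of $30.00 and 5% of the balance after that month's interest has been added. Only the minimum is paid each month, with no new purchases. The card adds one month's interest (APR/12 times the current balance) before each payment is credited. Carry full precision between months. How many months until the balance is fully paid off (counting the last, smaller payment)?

118 months

Monthly rate r = 27%/12 = 2.25% = 0.0225.
While 5% of the post-interest balance exceeds $30.00, each month B ← (B·(1+r))·(1 − 0.05), i.e. B shrinks by the factor (1+r)·0.95 = 0.97137.
This holds for months 1–92. Entering month 93 the balance is $571.96; 5% of the post-interest balance is now below $30.00, so the flat $30.00 minimum applies from here.
From month 93 a fixed $30.00 at rate r clears $571.96 in 26 more payments. Total: 92 + 26 = 118 months.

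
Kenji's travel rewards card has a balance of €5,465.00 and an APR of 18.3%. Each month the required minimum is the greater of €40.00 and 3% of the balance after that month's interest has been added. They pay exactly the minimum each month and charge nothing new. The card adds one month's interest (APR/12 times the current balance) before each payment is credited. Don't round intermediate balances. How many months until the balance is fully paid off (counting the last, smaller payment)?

139 months

Monthly rate r = 18.3%/12 = 1.525% = 0.01525.
While 3% of the post-interest balance exceeds €40.00, each month B ← (B·(1+r))·(1 − 0.03), i.e. B shrinks by the factor (1+r)·0.97 = 0.98479.
This holds for months 1–94. Entering month 95 the balance is €1,294.18; 3% of the post-interest balance is now below €40.00, so the flat €40.00 minimum applies from here.
From month 95 a fixed €40.00 at rate r clears €1,294.18 in 45 more payments. Total: 94 + 45 = 139 months.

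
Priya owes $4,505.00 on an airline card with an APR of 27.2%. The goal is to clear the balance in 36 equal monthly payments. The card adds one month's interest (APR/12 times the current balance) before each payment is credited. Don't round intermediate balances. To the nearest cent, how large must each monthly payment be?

Monthly rate r = 27.2%/12 = 2.26667% = 0.0226667.
Level-payment amortization: P = B₀·r / (1 − (1+r)^(−n)) = 4505.00·0.0226667 / (1 − 1.02267^(−36)).
Denominator 1 − (1+r)^(−36) = 0.55375601.
P = 102.113 / 0.55375601 ≈ 184.40.

$184.40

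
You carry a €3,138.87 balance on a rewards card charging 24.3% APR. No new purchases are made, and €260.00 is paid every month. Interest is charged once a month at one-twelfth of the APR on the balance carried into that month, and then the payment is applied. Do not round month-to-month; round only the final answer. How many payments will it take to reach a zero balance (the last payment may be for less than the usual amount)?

Monthly rate r = 24.3%/12 = 2.025% = 0.02025.
Recurrence: B ← B·(1+r) − €260.00.
Month 1: interest €63.56; balance after payment €2,942.43.
Month 2: interest €59.58; balance after payment €2,742.02.
Closed form: n = −ln(1 − rB₀/P)/ln(1+r) = −ln(0.75553)/ln(1.02025) ≈ 13.983, so the balance reaches zero during payment 14.

14 payments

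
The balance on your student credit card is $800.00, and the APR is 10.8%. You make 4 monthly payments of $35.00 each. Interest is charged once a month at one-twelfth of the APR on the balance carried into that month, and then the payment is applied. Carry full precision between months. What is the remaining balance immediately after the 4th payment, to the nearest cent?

$687.29

Monthly rate r = 10.8%/12 = 0.9% = 0.009.
Each month: B ← B·(1+r) − $35.00.
Month 1: interest $7.20; balance after payment $772.20.
Month 2: interest $6.95; balance after payment $744.15.
Month 3: interest $6.70; balance after payment $715.85.
Month 4: interest $6.44; balance after payment $687.29.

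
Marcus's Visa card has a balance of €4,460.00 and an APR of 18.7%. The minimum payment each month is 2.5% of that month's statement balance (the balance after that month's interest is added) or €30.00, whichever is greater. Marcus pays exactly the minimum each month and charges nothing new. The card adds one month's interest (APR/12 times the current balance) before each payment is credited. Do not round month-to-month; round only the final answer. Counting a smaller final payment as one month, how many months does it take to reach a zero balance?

Monthly rate r = 18.7%/12 = 1.55833% = 0.0155833.
While 2.5% of the post-interest balance exceeds €30.00, each month B ← (B·(1+r))·(1 − 0.025), i.e. B shrinks by the factor (1+r)·0.975 = 0.99019.
This holds for months 1–135. Entering month 136 the balance is €1,179.12; 2.5% of the post-interest balance is now below €30.00, so the flat €30.00 minimum applies from here.
From month 136 a fixed €30.00 at rate r clears €1,179.12 in 62 more payments. Total: 135 + 62 = 197 months.

197 months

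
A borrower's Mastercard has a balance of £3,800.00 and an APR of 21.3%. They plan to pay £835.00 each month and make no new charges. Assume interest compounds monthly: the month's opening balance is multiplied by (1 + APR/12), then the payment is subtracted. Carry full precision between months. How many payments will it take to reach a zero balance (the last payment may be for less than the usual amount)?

Monthly rate r = 21.3%/12 = 1.775% = 0.01775.
Recurrence: B ← B·(1+r) − £835.00.
Month 1: interest £67.45; balance after payment £3,032.45.
Month 2: interest £53.83; balance after payment £2,251.28.
Month 3: interest £39.96; balance after payment £1,456.24.
Month 4: interest £25.85; balance after payment £647.08.
Month 5: interest £11.49; balance after payment £0.00.

5 months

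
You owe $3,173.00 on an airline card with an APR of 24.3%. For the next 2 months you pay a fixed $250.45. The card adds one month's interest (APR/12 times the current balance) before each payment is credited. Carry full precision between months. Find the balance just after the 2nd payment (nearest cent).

$2,796.84

Monthly rate r = 24.3%/12 = 2.025% = 0.02025.
Each month: B ← B·(1+r) − $250.45.
Month 1: interest $64.25; balance after payment $2,986.80.
Month 2: interest $60.48; balance after payment $2,796.84.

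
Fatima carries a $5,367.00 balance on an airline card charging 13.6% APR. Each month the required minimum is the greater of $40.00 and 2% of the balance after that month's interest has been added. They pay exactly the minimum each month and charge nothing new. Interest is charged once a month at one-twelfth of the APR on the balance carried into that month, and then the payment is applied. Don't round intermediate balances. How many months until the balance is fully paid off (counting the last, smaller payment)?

Monthly rate r = 13.6%/12 = 1.13333% = 0.0113333.
While 2% of the post-interest balance exceeds $40.00, each month B ← (B·(1+r))·(1 − 0.02), i.e. B shrinks by the factor (1+r)·0.98 = 0.99111.
This holds for months 1–112. Entering month 113 the balance is $1,973.40; 2% of the post-interest balance is now below $40.00, so the flat $40.00 minimum applies from here.
From month 113 a fixed $40.00 at rate r clears $1,973.40 in 73 more payments. Total: 112 + 73 = 185 months.

185 months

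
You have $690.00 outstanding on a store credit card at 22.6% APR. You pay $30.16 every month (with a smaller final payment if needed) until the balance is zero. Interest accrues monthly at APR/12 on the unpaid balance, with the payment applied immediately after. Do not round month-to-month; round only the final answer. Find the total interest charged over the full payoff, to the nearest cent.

$221.15

Monthly rate r = 22.6%/12 = 1.88333% = 0.0188333.
Payoff takes n = ⌈−ln(1 − rB₀/P)/ln(1+r)⌉ = ⌈30.209⌉ = 31 payments; the last is $6.35.
Total paid = 30·$30.16 + $6.35 = $911.15.
Total interest = total paid − principal = $911.15 − $690.00 = $221.15.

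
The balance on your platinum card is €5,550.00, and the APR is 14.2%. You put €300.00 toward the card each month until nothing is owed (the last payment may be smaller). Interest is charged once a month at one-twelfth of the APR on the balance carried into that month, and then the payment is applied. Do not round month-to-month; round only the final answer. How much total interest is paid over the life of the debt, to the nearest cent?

Monthly rate r = 14.2%/12 = 1.18333% = 0.0118333.
Payoff takes n = ⌈−ln(1 − rB₀/P)/ln(1+r)⌉ = ⌈21.003⌉ = 22 payments; the last is €0.83.
Total paid = 21·€300.00 + €0.83 = €6,300.83.
Total interest = total paid − principal = €6,300.83 − €5,550.00 = €750.83.

€750.83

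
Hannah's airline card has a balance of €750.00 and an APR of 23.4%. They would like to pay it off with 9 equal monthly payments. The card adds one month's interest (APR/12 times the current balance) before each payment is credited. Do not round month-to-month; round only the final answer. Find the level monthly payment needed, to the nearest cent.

Monthly rate r = 23.4%/12 = 1.95% = 0.0195.
Level-payment amortization: P = B₀·r / (1 − (1+r)^(−n)) = 750.00·0.0195 / (1 − 1.0195^(−9)).
Denominator 1 − (1+r)^(−9) = 0.159544103.
P = 14.625 / 0.159544103 ≈ 91.67.

€91.67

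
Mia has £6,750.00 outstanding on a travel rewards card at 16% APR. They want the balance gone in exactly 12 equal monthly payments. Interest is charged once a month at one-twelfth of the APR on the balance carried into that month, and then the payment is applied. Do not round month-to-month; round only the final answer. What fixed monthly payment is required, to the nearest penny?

£612.43

Monthly rate r = 16%/12 = 1.33333% = 0.0133333.
Level-payment amortization: P = B₀·r / (1 − (1+r)^(−n)) = 6750.00·0.0133333 / (1 − 1.01333^(−12)).
Denominator 1 − (1+r)^(−12) = 0.146954781.
P = 90 / 0.146954781 ≈ 612.43.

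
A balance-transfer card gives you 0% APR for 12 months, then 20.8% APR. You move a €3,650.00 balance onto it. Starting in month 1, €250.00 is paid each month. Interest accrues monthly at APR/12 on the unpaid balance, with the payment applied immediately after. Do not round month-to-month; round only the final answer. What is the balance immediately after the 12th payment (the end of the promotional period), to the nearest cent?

Promo months 1–12 at r₀ = 0%/12 = 0; months 13+ at r₁ = 20.8%/12 = 0.0173333.
After month 12 (no interest yet): B = €3,650.00 − 12·€250.00 = €650.00.

€650.00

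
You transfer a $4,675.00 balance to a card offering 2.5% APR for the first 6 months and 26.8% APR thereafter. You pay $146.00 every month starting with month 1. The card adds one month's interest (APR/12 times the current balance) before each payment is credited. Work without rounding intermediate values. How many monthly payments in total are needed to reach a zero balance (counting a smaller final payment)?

Promo months 1–6 at r₀ = 2.5%/12 = 0.00208333; months 7+ at r₁ = 26.8%/12 = 0.0223333.
After month 6: iterate B ← B·(1+r₀) − $146.00 for 6 months → $3,853.17.
Then at r₁ with $146.00/mo: n₂ = −ln(1 − r₁·B/P)/ln(1+r₁) ≈ 40.30 → 41 more payments.

47 payments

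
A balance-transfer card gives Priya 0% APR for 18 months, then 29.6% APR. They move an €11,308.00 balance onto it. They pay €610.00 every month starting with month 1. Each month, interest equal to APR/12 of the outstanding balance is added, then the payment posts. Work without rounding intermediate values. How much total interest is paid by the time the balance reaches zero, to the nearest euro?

Promo months 1–18 at r₀ = 0%/12 = 0; months 19+ at r₁ = 29.6%/12 = 0.0246667.
After month 18 (no interest yet): B = €11,308.00 − 18·€610.00 = €328.00.
Then at r₁ with €610.00/mo: n₂ = −ln(1 − r₁·B/P)/ln(1+r₁) ≈ 0.55 → 1 more payments.
Total paid = 18·€610.00 + €336.09 = €11,316.09; interest = €11,316.09 − €11,308.00 = €8.09.

€8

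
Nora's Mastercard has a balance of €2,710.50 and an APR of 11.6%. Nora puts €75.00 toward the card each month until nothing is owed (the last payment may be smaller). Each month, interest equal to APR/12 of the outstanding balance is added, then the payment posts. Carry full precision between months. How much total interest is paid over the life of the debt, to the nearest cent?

Monthly rate r = 11.6%/12 = 0.966667% = 0.00966667.
Payoff takes n = ⌈−ln(1 − rB₀/P)/ln(1+r)⌉ = ⌈44.675⌉ = 45 payments; the last is €50.74.
Total paid = 44·€75.00 + €50.74 = €3,350.74.
Total interest = total paid − principal = €3,350.74 − €2,710.50 = €640.24.

€640.24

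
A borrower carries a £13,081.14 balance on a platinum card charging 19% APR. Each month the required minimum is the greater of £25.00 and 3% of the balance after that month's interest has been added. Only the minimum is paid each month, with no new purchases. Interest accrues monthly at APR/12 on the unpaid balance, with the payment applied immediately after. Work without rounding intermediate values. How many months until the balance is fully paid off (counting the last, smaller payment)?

Monthly rate r = 19%/12 = 1.58333% = 0.0158333.
While 3% of the post-interest balance exceeds £25.00, each month B ← (B·(1+r))·(1 − 0.03), i.e. B shrinks by the factor (1+r)·0.97 = 0.98536.
This holds for months 1–188. Entering month 189 the balance is £817.25; 3% of the post-interest balance is now below £25.00, so the flat £25.00 minimum applies from here.
From month 189 a fixed £25.00 at rate r clears £817.25 in 47 more payments. Total: 188 + 47 = 235 months.

235 months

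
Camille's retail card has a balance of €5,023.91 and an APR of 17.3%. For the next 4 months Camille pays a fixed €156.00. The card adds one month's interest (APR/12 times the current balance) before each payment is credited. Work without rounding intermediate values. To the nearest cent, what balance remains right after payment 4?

Monthly rate r = 17.3%/12 = 1.44167% = 0.0144167.
Each month: B ← B·(1+r) − €156.00.
Month 1: interest €72.43; balance after payment €4,940.34.
Month 2: interest €71.22; balance after payment €4,855.56.
Month 3: interest €70.00; balance after payment €4,769.56.
Month 4: interest €68.76; balance after payment €4,682.32.

€4,682.32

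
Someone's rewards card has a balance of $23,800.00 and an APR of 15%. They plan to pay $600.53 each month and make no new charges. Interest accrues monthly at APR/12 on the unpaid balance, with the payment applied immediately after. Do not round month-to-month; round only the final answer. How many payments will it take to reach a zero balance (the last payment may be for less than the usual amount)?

Monthly rate r = 15%/12 = 1.25% = 0.0125.
Recurrence: B ← B·(1+r) − $600.53.
Month 1: interest $297.50; balance after payment $23,496.97.
Month 2: interest $293.71; balance after payment $23,190.15.
Closed form: n = −ln(1 − rB₀/P)/ln(1+r) = −ln(0.5046)/ln(1.0125) ≈ 55.060, so the balance reaches zero during payment 56.

56 payments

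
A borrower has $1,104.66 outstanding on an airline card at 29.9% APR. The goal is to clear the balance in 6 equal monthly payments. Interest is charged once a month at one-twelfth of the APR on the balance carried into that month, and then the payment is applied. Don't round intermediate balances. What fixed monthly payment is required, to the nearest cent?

$200.50

Monthly rate r = 29.9%/12 = 2.49167% = 0.0249167.
Level-payment amortization: P = B₀·r / (1 − (1+r)^(−n)) = 1104.66·0.0249167 / (1 − 1.02492^(−6)).
Denominator 1 − (1+r)^(−6) = 0.137282382.
P = 27.5244 / 0.137282382 ≈ 200.50.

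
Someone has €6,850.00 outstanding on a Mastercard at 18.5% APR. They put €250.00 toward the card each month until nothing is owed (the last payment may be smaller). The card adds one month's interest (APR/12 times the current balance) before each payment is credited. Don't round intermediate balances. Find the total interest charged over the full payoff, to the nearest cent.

Monthly rate r = 18.5%/12 = 1.54167% = 0.0154167.
Payoff takes n = ⌈−ln(1 − rB₀/P)/ln(1+r)⌉ = ⌈35.878⌉ = 36 payments; the last is €219.76.
Total paid = 35·€250.00 + €219.76 = €8,969.76.
Total interest = total paid − principal = €8,969.76 − €6,850.00 = €2,119.76.

€2,119.76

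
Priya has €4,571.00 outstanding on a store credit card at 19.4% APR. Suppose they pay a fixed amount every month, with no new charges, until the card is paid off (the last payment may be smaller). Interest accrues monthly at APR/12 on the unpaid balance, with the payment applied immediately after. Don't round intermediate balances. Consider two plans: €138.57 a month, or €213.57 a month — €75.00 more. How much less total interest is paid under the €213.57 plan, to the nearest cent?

Monthly rate r = 19.4%/12 = 1.61667% = 0.0161667.
At €138.57/mo: n = ⌈−ln(1 − rB₀/P)/ln(1+r)⌉ = 48 payments (last €71.89); total interest = total paid − €4,571.00 = €2,013.68.
At €213.57/mo: 27 payments (last €102.90); total interest €1,084.72.
Interest saved = €2,013.68 − €1,084.72 = €928.96.

€928.96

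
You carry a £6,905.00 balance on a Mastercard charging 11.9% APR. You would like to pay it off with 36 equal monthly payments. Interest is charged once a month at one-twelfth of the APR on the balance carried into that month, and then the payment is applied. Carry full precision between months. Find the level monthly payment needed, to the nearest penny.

£229.02

Monthly rate r = 11.9%/12 = 0.991667% = 0.00991667.
Level-payment amortization: P = B₀·r / (1 − (1+r)^(−n)) = 6905.00·0.00991667 / (1 − 1.00992^(−36)).
Denominator 1 − (1+r)^(−36) = 0.298995864.
P = 68.4746 / 0.298995864 ≈ 229.02.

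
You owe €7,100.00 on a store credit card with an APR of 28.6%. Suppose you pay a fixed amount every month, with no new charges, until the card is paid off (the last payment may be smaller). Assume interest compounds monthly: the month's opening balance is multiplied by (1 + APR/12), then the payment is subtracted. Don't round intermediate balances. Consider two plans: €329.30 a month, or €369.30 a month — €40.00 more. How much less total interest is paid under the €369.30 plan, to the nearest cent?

€475.52

Monthly rate r = 28.6%/12 = 2.38333% = 0.0238333.
At €329.30/mo: n = ⌈−ln(1 − rB₀/P)/ln(1+r)⌉ = 31 payments (last €205.90); total interest = total paid − €7,100.00 = €2,984.90.
At €369.30/mo: 27 payments (last €7.58); total interest €2,509.38.
Interest saved = €2,984.90 − €2,509.38 = €475.52.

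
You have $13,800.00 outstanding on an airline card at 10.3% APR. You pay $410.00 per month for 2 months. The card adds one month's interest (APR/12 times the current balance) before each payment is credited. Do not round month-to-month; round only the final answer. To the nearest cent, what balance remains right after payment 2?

$13,214.40

Monthly rate r = 10.3%/12 = 0.858333% = 0.00858333.
Each month: B ← B·(1+r) − $410.00.
Month 1: interest $118.45; balance after payment $13,508.45.
Month 2: interest $115.95; balance after payment $13,214.40.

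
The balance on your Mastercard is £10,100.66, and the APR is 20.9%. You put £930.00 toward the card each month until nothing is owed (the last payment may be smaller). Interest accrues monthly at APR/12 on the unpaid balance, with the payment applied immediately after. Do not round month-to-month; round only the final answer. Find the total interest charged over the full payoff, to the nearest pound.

Monthly rate r = 20.9%/12 = 1.74167% = 0.0174167.
Payoff takes n = ⌈−ln(1 − rB₀/P)/ln(1+r)⌉ = ⌈12.144⌉ = 13 payments; the last is £134.84.
Total paid = 12·£930.00 + £134.84 = £11,294.84.
Total interest = total paid − principal = £11,294.84 − £10,100.66 = £1,194.18.

£1,194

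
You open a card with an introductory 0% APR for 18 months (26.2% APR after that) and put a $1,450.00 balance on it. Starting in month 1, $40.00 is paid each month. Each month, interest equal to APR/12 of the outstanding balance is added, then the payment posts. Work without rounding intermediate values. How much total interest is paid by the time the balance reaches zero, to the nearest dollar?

Promo months 1–18 at r₀ = 0%/12 = 0; months 19+ at r₁ = 26.2%/12 = 0.0218333.
After month 18 (no interest yet): B = $1,450.00 − 18·$40.00 = $730.00.
Then at r₁ with $40.00/mo: n₂ = −ln(1 − r₁·B/P)/ln(1+r₁) ≈ 23.53 → 24 more payments.
Total paid = 41·$40.00 + $21.40 = $1,661.40; interest = $1,661.40 − $1,450.00 = $211.40.

$211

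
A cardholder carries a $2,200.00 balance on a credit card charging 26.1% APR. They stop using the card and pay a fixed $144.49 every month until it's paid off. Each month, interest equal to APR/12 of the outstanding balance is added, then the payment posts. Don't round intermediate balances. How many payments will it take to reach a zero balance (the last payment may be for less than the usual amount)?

Monthly rate r = 26.1%/12 = 2.175% = 0.02175.
Recurrence: B ← B·(1+r) − $144.49.
Month 1: interest $47.85; balance after payment $2,103.36.
Month 2: interest $45.75; balance after payment $2,004.62.
Closed form: n = −ln(1 − rB₀/P)/ln(1+r) = −ln(0.66884)/ln(1.02175) ≈ 18.693, so the balance reaches zero during payment 19.

19 payments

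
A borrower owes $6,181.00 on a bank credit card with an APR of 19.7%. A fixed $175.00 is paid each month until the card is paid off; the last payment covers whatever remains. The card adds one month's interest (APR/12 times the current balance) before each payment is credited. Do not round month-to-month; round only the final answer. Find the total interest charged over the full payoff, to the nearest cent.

$3,138.26

Monthly rate r = 19.7%/12 = 1.64167% = 0.0164167.
Payoff takes n = ⌈−ln(1 − rB₀/P)/ln(1+r)⌉ = ⌈53.251⌉ = 54 payments; the last is $44.26.
Total paid = 53·$175.00 + $44.26 = $9,319.26.
Total interest = total paid − principal = $9,319.26 − $6,181.00 = $3,138.26.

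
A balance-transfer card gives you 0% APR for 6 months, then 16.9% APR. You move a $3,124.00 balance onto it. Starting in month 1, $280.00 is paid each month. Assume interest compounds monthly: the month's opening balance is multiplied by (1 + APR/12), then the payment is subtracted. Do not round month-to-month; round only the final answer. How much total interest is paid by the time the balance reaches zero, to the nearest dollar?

$66

Promo months 1–6 at r₀ = 0%/12 = 0; months 7+ at r₁ = 16.9%/12 = 0.0140833.
After month 6 (no interest yet): B = $3,124.00 − 6·$280.00 = $1,444.00.
Then at r₁ with $280.00/mo: n₂ = −ln(1 − r₁·B/P)/ln(1+r₁) ≈ 5.39 → 6 more payments.
Total paid = 11·$280.00 + $110.12 = $3,190.12; interest = $3,190.12 − $3,124.00 = $66.12.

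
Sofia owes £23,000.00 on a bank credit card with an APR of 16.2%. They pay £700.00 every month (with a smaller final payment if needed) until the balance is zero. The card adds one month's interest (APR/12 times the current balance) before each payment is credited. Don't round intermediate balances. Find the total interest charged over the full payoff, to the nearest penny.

Monthly rate r = 16.2%/12 = 1.35% = 0.0135.
Payoff takes n = ⌈−ln(1 − rB₀/P)/ln(1+r)⌉ = ⌈43.716⌉ = 44 payments; the last is £502.08.
Total paid = 43·£700.00 + £502.08 = £30,602.08.
Total interest = total paid − principal = £30,602.08 − £23,000.00 = £7,602.08.

£7,602.08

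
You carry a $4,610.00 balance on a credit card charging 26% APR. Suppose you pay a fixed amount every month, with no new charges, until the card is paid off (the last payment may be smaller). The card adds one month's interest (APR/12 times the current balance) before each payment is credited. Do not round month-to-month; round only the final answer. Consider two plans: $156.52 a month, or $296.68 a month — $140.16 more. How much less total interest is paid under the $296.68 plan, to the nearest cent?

Monthly rate r = 26%/12 = 2.16667% = 0.0216667.
At $156.52/mo: n = ⌈−ln(1 − rB₀/P)/ln(1+r)⌉ = 48 payments (last $66.63); total interest = total paid − $4,610.00 = $2,813.07.
At $296.68/mo: 20 payments (last $44.87); total interest $1,071.79.
Interest saved = $2,813.07 − $1,071.79 = $1,741.28.

$1,741.28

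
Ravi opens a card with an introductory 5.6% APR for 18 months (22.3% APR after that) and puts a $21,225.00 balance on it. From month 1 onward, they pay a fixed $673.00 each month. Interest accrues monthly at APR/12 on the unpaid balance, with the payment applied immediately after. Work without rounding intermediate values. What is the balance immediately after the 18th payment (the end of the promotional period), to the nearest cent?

$10,473.72

Promo months 1–18 at r₀ = 5.6%/12 = 0.00466667; months 19+ at r₁ = 22.3%/12 = 0.0185833.
After month 18: iterate B ← B·(1+r₀) − $673.00 for 18 months → $10,473.72.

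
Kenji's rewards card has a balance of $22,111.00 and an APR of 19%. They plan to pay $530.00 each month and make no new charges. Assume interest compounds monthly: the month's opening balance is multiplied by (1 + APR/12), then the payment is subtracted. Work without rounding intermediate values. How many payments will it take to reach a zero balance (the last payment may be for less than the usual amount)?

Monthly rate r = 19%/12 = 1.58333% = 0.0158333.
Recurrence: B ← B·(1+r) − $530.00.
Month 1: interest $350.09; balance after payment $21,931.09.
Month 2: interest $347.24; balance after payment $21,748.33.
Closed form: n = −ln(1 − rB₀/P)/ln(1+r) = −ln(0.33945)/ln(1.01583) ≈ 68.776, so the balance reaches zero during payment 69.

69 months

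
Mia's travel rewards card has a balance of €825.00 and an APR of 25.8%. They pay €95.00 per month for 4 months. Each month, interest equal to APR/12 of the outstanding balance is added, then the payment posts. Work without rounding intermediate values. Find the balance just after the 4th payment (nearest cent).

Monthly rate r = 25.8%/12 = 2.15% = 0.0215.
Each month: B ← B·(1+r) − €95.00.
Month 1: interest €17.74; balance after payment €747.74.
Month 2: interest €16.08; balance after payment €668.81.
Month 3: interest €14.38; balance after payment €588.19.
Month 4: interest €12.65; balance after payment €505.84.

€505.84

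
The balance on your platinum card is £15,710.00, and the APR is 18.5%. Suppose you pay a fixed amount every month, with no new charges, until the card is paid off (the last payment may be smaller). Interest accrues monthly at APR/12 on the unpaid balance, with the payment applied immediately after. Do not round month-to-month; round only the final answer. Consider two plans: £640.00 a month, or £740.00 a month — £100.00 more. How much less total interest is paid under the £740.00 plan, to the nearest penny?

Monthly rate r = 18.5%/12 = 1.54167% = 0.0154167.
At £640.00/mo: n = ⌈−ln(1 − rB₀/P)/ln(1+r)⌉ = 32 payments (last £52.16); total interest = total paid − £15,710.00 = £4,182.16.
At £740.00/mo: 26 payments (last £676.04); total interest £3,466.04.
Interest saved = £4,182.16 − £3,466.04 = £716.12.

£716.12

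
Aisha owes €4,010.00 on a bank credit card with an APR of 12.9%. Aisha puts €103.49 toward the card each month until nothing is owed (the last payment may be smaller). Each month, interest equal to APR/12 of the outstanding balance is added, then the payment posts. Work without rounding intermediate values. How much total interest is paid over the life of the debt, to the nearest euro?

€1,205

Monthly rate r = 12.9%/12 = 1.075% = 0.01075.
Payoff takes n = ⌈−ln(1 − rB₀/P)/ln(1+r)⌉ = ⌈50.388⌉ = 51 payments; the last is €40.24.
Total paid = 50·€103.49 + €40.24 = €5,214.74.
Total interest = total paid − principal = €5,214.74 − €4,010.00 = €1,204.74.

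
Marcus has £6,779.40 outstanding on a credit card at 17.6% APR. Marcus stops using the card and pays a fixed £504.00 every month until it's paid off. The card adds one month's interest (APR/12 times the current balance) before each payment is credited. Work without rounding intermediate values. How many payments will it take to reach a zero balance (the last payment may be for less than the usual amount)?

16 months

Monthly rate r = 17.6%/12 = 1.46667% = 0.0146667.
Recurrence: B ← B·(1+r) − £504.00.
Month 1: interest £99.43; balance after payment £6,374.83.
Month 2: interest £93.50; balance after payment £5,964.33.
Closed form: n = −ln(1 − rB₀/P)/ln(1+r) = −ln(0.80272)/ln(1.01467) ≈ 15.093, so the balance reaches zero during payment 16.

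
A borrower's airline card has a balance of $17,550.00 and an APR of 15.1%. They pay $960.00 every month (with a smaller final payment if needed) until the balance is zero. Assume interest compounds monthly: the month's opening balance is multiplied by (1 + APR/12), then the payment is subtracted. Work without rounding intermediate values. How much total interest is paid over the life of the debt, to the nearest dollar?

$2,519

Monthly rate r = 15.1%/12 = 1.25833% = 0.0125833.
Payoff takes n = ⌈−ln(1 − rB₀/P)/ln(1+r)⌉ = ⌈20.905⌉ = 21 payments; the last is $869.48.
Total paid = 20·$960.00 + $869.48 = $20,069.48.
Total interest = total paid − principal = $20,069.48 − $17,550.00 = $2,519.48.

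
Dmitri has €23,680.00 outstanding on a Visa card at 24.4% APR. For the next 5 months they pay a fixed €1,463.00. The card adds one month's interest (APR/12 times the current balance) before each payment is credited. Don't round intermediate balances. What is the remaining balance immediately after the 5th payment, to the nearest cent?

€18,568.79

Monthly rate r = 24.4%/12 = 2.03333% = 0.0203333.
Each month: B ← B·(1+r) − €1,463.00.
Month 1: interest €481.49; balance after payment €22,698.49.
Month 2: interest €461.54; balance after payment €21,697.03.
Month 3: interest €441.17; balance after payment €20,675.20.
Month 4: interest €420.40; balance after payment €19,632.60.
Month 5: interest €399.20; balance after payment €18,568.79.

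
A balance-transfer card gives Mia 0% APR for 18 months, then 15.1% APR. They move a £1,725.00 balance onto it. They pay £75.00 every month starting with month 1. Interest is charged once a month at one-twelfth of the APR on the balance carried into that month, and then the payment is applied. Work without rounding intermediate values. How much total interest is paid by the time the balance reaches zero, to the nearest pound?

£15

Promo months 1–18 at r₀ = 0%/12 = 0; months 19+ at r₁ = 15.1%/12 = 0.0125833.
After month 18 (no interest yet): B = £1,725.00 − 18·£75.00 = £375.00.
Then at r₁ with £75.00/mo: n₂ = −ln(1 − r₁·B/P)/ln(1+r₁) ≈ 5.20 → 6 more payments.
Total paid = 23·£75.00 + £14.82 = £1,739.82; interest = £1,739.82 − £1,725.00 = £14.82.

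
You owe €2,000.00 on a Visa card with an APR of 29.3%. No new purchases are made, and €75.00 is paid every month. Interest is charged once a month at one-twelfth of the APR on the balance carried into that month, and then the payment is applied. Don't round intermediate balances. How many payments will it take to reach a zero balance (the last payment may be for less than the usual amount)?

Monthly rate r = 29.3%/12 = 2.44167% = 0.0244167.
Recurrence: B ← B·(1+r) − €75.00.
Month 1: interest €48.83; balance after payment €1,973.83.
Month 2: interest €48.19; balance after payment €1,947.03.
Closed form: n = −ln(1 − rB₀/P)/ln(1+r) = −ln(0.34889)/ln(1.02442) ≈ 43.651, so the balance reaches zero during payment 44.

44 months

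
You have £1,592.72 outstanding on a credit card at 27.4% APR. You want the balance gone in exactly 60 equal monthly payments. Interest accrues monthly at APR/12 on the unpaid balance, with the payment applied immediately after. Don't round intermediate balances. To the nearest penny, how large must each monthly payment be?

£49.02

Monthly rate r = 27.4%/12 = 2.28333% = 0.0228333.
Level-payment amortization: P = B₀·r / (1 − (1+r)^(−n)) = 1592.72·0.0228333 / (1 − 1.02283^(−60)).
Denominator 1 − (1+r)^(−60) = 0.741947764.
P = 36.3671 / 0.741947764 ≈ 49.02.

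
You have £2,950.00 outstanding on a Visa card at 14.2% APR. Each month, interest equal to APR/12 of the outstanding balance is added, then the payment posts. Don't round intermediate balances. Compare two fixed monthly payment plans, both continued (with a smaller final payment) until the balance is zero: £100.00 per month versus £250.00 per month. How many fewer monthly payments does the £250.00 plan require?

24 fewer payments

Monthly rate r = 14.2%/12 = 1.18333% = 0.0118333.
At £100.00/mo: n = ⌈−ln(1 − rB₀/P)/ln(1+r)⌉ = 37 payments (last £50.08); total interest = total paid − £2,950.00 = £700.08.
At £250.00/mo: 13 payments (last £196.40); total interest £246.40.
Payments saved = 37 − 13 = 24.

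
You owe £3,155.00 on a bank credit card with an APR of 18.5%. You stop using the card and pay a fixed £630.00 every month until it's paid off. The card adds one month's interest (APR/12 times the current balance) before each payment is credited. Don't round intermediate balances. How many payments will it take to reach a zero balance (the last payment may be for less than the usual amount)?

Monthly rate r = 18.5%/12 = 1.54167% = 0.0154167.
Recurrence: B ← B·(1+r) − £630.00.
Month 1: interest £48.64; balance after payment £2,573.64.
Month 2: interest £39.68; balance after payment £1,983.32.
Month 3: interest £30.58; balance after payment £1,383.89.
Month 4: interest £21.34; balance after payment £775.23.
Month 5: interest £11.95; balance after payment £157.18.
Month 6: interest £2.42; balance after payment £0.00.

6 months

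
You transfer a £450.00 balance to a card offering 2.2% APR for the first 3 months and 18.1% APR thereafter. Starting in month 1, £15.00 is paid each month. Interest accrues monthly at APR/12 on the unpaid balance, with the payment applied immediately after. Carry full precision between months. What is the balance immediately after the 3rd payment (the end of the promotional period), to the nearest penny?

£407.40

Promo months 1–3 at r₀ = 2.2%/12 = 0.00183333; months 4+ at r₁ = 18.1%/12 = 0.0150833.
After month 3: iterate B ← B·(1+r₀) − £15.00 for 3 months → £407.40.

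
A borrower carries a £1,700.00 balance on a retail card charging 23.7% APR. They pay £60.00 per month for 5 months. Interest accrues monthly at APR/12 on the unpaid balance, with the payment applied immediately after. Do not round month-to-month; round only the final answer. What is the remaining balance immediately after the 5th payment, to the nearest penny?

Monthly rate r = 23.7%/12 = 1.975% = 0.01975.
Each month: B ← B·(1+r) − £60.00.
Month 1: interest £33.58; balance after payment £1,673.58.
Month 2: interest £33.05; balance after payment £1,646.63.
Month 3: interest £32.52; balance after payment £1,619.15.
Month 4: interest £31.98; balance after payment £1,591.13.
Month 5: interest £31.42; balance after payment £1,562.55.

£1,562.55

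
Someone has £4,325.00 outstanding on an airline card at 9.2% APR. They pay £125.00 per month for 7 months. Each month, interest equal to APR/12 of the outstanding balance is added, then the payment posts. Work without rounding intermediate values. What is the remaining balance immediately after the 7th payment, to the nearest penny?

£3,667.13

Monthly rate r = 9.2%/12 = 0.766667% = 0.00766667.
Each month: B ← B·(1+r) − £125.00.
Month 1: interest £33.16; balance after payment £4,233.16.
Month 2: interest £32.45; balance after payment £4,140.61.
Month 3: interest £31.74; balance after payment £4,047.36.
Month 4: interest £31.03; balance after payment £3,953.39.
Month 5: interest £30.31; balance after payment £3,858.70.
Month 6: interest £29.58; balance after payment £3,763.28.
Month 7: interest £28.85; balance after payment £3,667.13.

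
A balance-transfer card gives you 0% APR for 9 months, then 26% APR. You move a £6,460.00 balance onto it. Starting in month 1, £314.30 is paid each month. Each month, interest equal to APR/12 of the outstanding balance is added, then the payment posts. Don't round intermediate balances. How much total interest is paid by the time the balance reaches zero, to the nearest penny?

£594.16

Promo months 1–9 at r₀ = 0%/12 = 0; months 10+ at r₁ = 26%/12 = 0.0216667.
After month 9 (no interest yet): B = £6,460.00 − 9·£314.30 = £3,631.30.
Then at r₁ with £314.30/mo: n₂ = −ln(1 − r₁·B/P)/ln(1+r₁) ≈ 13.44 → 14 more payments.
Total paid = 22·£314.30 + £139.56 = £7,054.16; interest = £7,054.16 − £6,460.00 = £594.16.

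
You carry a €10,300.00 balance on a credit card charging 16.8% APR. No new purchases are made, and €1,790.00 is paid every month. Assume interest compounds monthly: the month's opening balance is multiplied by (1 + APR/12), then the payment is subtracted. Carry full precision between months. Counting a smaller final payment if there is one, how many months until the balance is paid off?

7 months

Monthly rate r = 16.8%/12 = 1.4% = 0.014.
Recurrence: B ← B·(1+r) − €1,790.00.
Month 1: interest €144.20; balance after payment €8,654.20.
Month 2: interest €121.16; balance after payment €6,985.36.
Closed form: n = −ln(1 − rB₀/P)/ln(1+r) = −ln(0.91944)/ln(1.014) ≈ 6.041, so the balance reaches zero during payment 7.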